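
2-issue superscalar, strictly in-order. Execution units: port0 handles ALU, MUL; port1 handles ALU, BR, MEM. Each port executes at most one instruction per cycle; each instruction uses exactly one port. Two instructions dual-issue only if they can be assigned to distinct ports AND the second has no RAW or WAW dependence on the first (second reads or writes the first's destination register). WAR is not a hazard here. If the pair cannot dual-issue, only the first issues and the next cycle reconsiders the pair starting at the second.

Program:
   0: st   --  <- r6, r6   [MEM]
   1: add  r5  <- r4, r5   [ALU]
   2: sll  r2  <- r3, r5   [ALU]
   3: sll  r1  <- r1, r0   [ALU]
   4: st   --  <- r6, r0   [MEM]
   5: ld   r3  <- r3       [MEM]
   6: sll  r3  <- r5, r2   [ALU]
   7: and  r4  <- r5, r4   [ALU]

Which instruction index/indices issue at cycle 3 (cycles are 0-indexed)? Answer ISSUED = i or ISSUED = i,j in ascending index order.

0. st+add @i0/i1  | dual
1. sll+sll @i2/i3  | dual
2. st @i4  | no-port MEM/MEM
3. ld @i5  | WAW r3
4. sll+and @i6/i7  | dual

ISSUED = 5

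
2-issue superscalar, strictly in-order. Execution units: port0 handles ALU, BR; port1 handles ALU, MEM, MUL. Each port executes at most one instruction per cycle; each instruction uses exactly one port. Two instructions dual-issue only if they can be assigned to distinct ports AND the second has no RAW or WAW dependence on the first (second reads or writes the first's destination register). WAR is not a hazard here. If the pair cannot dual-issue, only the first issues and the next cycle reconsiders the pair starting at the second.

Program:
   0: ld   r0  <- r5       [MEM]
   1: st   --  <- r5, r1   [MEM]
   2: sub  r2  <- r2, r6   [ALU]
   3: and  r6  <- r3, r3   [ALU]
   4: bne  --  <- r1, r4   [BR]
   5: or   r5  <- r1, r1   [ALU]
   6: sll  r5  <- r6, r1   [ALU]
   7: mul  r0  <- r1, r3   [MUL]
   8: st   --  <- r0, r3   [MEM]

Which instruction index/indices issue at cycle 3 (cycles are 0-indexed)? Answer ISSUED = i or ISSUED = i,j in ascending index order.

  cy0 -> i0 (ld.MEM) no-port MEM/MEM
  cy1 -> i1/i2 (st.MEM;sub.ALU) 2-wide
  cy2 -> i3/i4 (and.ALU;bne.BR) 2-wide
  cy3 -> i5 (or.ALU) WAW r5
  cy4 -> i6/i7 (sll.ALU;mul.MUL) 2-wide
  cy5 -> i8 (st.MEM) tail

ISSUED = 5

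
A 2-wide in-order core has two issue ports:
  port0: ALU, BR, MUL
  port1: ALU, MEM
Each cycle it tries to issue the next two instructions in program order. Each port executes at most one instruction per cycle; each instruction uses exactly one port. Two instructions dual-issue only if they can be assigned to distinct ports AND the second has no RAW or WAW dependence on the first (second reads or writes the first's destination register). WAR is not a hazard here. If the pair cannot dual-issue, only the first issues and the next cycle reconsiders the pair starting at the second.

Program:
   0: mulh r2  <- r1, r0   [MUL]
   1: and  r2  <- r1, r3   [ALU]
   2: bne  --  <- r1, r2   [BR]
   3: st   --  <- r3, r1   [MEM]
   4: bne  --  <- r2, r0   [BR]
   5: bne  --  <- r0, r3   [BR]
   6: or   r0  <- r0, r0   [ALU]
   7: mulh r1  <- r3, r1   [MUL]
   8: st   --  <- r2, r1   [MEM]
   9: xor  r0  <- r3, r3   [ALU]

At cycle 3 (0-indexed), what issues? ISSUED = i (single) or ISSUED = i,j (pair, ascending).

ISSUED = 4

t=0 i0:mulh ; WAW r2
t=1 i1:and ; RAW r2
t=2 i2/i3:bne st ; 2-wide
t=3 i4:bne ; no-port BR/BR
t=4 i5/i6:bne or ; 2-wide
t=5 i7:mulh ; RAW r1
t=6 i8/i9:st xor ; 2-wide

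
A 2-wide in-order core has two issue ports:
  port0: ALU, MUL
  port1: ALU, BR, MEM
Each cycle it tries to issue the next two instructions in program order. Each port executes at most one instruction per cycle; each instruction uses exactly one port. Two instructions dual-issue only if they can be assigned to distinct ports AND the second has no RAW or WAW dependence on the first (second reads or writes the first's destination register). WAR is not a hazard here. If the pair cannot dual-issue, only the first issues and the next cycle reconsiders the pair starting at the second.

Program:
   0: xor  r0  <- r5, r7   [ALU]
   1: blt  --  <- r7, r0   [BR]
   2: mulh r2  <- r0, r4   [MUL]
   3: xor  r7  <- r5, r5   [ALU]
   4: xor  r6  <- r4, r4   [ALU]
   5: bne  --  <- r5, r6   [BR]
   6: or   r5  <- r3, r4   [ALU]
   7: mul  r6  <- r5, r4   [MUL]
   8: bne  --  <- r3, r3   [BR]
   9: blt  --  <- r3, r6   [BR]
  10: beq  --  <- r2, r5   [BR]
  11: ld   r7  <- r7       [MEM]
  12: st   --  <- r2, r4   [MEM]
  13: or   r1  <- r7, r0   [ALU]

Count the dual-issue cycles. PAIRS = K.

PAIRS = 5

#0 head=0: xor i0 RAW r0
#1 head=1: blt;mulh i1,i2 2-wide
#2 head=3: xor;xor i3,i4 2-wide
#3 head=5: bne;or i5,i6 2-wide
#4 head=7: mul;bne i7,i8 2-wide
#5 head=9: blt i9 no-port BR/BR
#6 head=10: beq i10 no-port BR/MEM
#7 head=11: ld i11 no-port MEM/MEM
#8 head=12: st;or i12,i13 2-wide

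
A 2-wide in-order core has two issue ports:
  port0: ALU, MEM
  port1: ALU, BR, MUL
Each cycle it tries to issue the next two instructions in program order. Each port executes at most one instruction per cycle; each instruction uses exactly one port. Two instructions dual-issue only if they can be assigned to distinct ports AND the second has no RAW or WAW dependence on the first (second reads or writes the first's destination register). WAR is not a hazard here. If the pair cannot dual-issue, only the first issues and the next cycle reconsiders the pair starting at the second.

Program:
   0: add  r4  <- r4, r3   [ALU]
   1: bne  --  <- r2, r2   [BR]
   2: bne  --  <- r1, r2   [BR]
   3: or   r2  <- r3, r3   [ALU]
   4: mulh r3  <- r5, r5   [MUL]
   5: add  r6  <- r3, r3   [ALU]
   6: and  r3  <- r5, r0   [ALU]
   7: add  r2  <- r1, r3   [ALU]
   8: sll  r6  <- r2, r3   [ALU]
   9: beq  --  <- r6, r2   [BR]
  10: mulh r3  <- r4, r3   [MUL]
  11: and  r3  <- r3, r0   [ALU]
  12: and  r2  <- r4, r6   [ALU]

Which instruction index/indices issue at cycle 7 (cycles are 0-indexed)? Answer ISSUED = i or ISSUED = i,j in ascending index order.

ISSUED = 10

t=0 i0+i1:add;bne ; 2-wide
t=1 i2+i3:bne;or ; 2-wide
t=2 i4:mulh ; RAW r3
t=3 i5+i6:add;and ; 2-wide
t=4 i7:add ; RAW r2
t=5 i8:sll ; RAW r6
t=6 i9:beq ; no-port BR/MUL
t=7 i10:mulh ; RAW+WAW r3
t=8 i11+i12:and;and ; 2-wide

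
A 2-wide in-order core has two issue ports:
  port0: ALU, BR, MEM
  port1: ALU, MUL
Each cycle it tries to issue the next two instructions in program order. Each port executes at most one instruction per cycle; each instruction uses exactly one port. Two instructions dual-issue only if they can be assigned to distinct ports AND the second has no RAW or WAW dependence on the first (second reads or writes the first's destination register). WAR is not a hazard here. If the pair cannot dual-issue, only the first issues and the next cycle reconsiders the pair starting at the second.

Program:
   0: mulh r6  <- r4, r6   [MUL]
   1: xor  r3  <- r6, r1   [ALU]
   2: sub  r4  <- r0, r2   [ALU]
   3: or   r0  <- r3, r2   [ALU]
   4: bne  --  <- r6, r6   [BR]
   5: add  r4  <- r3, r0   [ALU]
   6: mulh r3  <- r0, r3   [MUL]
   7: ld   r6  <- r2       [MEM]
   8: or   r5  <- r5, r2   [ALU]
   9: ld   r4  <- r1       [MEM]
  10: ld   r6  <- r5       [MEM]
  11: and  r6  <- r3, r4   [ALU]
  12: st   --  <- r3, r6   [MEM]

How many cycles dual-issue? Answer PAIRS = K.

PAIRS = 4

  cy0 -> i0 (mulh) RAW r6
  cy1 -> i1,i2 (xor/sub) 2-wide
  cy2 -> i3,i4 (or/bne) 2-wide
  cy3 -> i5,i6 (add/mulh) 2-wide
  cy4 -> i7,i8 (ld/or) 2-wide
  cy5 -> i9 (ld) no-port MEM/MEM
  cy6 -> i10 (ld) WAW r6
  cy7 -> i11 (and) RAW r6
  cy8 -> i12 (st) tail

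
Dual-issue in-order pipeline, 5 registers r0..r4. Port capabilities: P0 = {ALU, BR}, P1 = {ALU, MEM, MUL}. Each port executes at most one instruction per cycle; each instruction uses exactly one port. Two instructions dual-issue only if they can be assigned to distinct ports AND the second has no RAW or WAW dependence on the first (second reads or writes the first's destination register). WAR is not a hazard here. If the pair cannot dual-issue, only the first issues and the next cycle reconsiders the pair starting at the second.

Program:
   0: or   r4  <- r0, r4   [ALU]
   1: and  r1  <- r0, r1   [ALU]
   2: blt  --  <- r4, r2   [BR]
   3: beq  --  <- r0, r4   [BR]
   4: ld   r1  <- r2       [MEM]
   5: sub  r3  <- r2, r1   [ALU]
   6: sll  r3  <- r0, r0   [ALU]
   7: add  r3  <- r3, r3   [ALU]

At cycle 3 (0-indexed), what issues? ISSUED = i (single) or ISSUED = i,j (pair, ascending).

c0: i0/i1 or/and  pair
c1: i2 blt  no-port BR/BR
c2: i3/i4 beq/ld  pair
c3: i5 sub  WAW r3
c4: i6 sll  RAW+WAW r3
c5: i7 add  tail

ISSUED = 5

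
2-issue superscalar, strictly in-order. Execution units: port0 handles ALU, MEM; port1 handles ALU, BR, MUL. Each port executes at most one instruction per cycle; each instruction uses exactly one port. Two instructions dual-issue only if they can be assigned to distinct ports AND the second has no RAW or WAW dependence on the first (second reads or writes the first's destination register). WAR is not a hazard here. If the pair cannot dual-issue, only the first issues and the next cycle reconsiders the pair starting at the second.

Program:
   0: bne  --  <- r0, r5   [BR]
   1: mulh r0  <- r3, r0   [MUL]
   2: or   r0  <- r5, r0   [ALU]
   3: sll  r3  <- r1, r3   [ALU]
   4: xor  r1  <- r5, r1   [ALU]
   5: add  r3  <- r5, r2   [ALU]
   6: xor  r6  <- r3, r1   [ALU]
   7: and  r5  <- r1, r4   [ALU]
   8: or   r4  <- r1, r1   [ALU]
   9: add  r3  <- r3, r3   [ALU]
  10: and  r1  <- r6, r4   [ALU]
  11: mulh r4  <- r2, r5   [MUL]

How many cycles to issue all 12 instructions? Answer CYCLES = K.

[0] i0  bne.BR  -- no-port BR/MUL
[1] i1  mulh.MUL  -- RAW+WAW r0
[2] i2,i3  or.ALU+sll.ALU  -- dual
[3] i4,i5  xor.ALU+add.ALU  -- dual
[4] i6,i7  xor.ALU+and.ALU  -- dual
[5] i8,i9  or.ALU+add.ALU  -- dual
[6] i10,i11  and.ALU+mulh.MUL  -- dual

CYCLES = 7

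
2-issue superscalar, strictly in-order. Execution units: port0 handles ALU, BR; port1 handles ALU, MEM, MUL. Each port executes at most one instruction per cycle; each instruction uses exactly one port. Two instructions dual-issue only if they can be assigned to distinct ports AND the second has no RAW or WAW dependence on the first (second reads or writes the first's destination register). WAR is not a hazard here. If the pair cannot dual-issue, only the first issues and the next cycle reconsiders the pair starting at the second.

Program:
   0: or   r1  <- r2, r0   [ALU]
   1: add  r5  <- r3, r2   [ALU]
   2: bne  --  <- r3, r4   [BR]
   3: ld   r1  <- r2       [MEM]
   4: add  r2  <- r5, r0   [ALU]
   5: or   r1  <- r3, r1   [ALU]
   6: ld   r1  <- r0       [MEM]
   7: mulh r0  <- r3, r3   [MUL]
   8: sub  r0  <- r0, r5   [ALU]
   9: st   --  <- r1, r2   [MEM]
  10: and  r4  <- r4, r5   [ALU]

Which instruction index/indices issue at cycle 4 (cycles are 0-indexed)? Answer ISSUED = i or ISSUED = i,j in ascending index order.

[0] i0/i1  or.ALU/add.ALU  -- dual
[1] i2/i3  bne.BR/ld.MEM  -- dual
[2] i4/i5  add.ALU/or.ALU  -- dual
[3] i6  ld.MEM  -- no-port MEM/MUL
[4] i7  mulh.MUL  -- RAW+WAW r0
[5] i8/i9  sub.ALU/st.MEM  -- dual
[6] i10  and.ALU  -- tail

ISSUED = 7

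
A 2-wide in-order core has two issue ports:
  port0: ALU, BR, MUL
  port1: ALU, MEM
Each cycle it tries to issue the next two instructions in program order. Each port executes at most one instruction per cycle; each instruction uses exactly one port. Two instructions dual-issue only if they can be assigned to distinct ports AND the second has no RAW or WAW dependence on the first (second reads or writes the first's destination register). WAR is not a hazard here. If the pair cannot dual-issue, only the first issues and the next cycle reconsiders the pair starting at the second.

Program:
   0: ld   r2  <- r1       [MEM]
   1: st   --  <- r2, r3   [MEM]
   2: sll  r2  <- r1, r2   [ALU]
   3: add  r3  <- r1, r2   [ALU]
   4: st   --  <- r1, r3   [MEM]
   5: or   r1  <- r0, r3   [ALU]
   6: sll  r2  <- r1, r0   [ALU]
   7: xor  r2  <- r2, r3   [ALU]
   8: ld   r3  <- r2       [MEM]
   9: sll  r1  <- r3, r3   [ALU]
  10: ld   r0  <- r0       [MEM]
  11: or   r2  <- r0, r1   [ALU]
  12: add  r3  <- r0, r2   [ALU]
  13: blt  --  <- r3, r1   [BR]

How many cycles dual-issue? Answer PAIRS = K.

PAIRS = 3

t=0 i0:ld ; no-port MEM/MEM
t=1 i1+i2:st;sll ; pair
t=2 i3:add ; RAW r3
t=3 i4+i5:st;or ; pair
t=4 i6:sll ; RAW+WAW r2
t=5 i7:xor ; RAW r2
t=6 i8:ld ; RAW r3
t=7 i9+i10:sll;ld ; pair
t=8 i11:or ; RAW r2
t=9 i12:add ; RAW r3
t=10 i13:blt ; tail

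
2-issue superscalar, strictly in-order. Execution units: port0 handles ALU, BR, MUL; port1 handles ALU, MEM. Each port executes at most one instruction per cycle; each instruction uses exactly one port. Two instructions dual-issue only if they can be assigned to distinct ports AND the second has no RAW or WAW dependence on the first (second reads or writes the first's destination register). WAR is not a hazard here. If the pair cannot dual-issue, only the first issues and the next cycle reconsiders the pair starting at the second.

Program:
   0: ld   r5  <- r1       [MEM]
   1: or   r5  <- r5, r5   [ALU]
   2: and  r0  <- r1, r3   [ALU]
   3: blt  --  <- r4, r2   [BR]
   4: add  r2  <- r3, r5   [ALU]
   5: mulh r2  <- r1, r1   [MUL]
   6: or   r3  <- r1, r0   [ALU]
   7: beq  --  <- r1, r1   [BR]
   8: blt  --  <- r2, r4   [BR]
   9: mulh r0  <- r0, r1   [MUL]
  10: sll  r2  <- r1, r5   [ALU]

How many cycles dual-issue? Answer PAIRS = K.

PAIRS = 4

c0: i0 ld.MEM  RAW+WAW r5
c1: i1&i2 or.ALU;and.ALU  dual
c2: i3&i4 blt.BR;add.ALU  dual
c3: i5&i6 mulh.MUL;or.ALU  dual
c4: i7 beq.BR  no-port BR/BR
c5: i8 blt.BR  no-port BR/MUL
c6: i9&i10 mulh.MUL;sll.ALU  dual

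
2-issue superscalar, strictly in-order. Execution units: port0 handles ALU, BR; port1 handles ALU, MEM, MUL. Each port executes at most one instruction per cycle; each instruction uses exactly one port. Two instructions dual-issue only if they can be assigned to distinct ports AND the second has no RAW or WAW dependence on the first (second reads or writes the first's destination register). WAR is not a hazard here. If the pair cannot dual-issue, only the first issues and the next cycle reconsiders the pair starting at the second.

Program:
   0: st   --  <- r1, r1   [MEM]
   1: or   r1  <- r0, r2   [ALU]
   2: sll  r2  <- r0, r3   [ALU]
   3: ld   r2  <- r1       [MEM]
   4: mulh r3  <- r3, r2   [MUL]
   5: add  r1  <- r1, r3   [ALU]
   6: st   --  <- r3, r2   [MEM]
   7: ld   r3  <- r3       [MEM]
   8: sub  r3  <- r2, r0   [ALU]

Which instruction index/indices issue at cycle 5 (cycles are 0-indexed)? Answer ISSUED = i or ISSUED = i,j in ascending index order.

ISSUED = 7

[0] i0,i1  st;or  -- dual
[1] i2  sll  -- WAW r2
[2] i3  ld  -- no-port MEM/MUL
[3] i4  mulh  -- RAW r3
[4] i5,i6  add;st  -- dual
[5] i7  ld  -- WAW r3
[6] i8  sub  -- tail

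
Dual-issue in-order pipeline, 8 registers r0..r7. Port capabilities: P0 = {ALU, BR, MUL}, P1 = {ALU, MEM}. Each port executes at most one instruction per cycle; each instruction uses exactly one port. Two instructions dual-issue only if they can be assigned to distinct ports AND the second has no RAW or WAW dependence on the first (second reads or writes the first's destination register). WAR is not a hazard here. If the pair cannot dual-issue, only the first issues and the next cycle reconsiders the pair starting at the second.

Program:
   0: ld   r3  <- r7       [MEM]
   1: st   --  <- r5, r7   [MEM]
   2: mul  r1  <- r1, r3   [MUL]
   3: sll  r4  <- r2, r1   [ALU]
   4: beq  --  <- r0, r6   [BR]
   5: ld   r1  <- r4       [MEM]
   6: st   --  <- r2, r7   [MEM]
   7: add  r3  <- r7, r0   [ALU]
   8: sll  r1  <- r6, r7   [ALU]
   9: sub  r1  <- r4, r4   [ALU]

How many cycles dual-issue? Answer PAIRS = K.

  cy0 -> i0 (ld) no-port MEM/MEM
  cy1 -> i1,i2 (st/mul) pair
  cy2 -> i3,i4 (sll/beq) pair
  cy3 -> i5 (ld) no-port MEM/MEM
  cy4 -> i6,i7 (st/add) pair
  cy5 -> i8 (sll) WAW r1
  cy6 -> i9 (sub) tail

PAIRS = 3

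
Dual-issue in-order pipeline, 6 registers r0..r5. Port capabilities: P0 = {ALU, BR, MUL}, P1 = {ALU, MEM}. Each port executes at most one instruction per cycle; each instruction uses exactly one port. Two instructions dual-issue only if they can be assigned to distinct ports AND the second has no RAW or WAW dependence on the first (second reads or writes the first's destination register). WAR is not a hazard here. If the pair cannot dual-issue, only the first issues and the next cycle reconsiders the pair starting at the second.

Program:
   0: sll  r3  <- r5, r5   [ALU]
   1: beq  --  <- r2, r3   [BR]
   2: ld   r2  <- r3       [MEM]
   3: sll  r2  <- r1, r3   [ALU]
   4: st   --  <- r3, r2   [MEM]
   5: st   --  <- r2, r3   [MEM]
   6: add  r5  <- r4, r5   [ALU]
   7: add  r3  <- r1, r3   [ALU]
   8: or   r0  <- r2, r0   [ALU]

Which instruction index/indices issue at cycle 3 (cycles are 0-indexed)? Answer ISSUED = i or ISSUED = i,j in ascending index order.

c0: i0 sll.ALU  RAW r3
c1: i1+i2 beq.BR ld.MEM  2-wide
c2: i3 sll.ALU  RAW r2
c3: i4 st.MEM  no-port MEM/MEM
c4: i5+i6 st.MEM add.ALU  2-wide
c5: i7+i8 add.ALU or.ALU  2-wide

ISSUED = 4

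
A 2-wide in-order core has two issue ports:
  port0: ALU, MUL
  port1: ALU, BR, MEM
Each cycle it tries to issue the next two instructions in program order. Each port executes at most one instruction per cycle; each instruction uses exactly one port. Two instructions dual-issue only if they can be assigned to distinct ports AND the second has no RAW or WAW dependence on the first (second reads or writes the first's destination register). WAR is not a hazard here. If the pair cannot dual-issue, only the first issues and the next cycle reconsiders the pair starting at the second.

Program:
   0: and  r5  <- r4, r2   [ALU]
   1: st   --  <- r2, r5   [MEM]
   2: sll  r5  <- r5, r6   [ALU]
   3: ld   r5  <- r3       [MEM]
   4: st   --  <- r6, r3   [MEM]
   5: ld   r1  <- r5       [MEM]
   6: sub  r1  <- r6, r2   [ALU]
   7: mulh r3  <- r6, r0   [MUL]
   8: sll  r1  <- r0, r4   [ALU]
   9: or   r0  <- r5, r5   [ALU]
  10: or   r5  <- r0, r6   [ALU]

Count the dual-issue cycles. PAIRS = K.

  cy0 -> i0 (and.ALU) RAW r5
  cy1 -> i1/i2 (st.MEM/sll.ALU) pair
  cy2 -> i3 (ld.MEM) no-port MEM/MEM
  cy3 -> i4 (st.MEM) no-port MEM/MEM
  cy4 -> i5 (ld.MEM) WAW r1
  cy5 -> i6/i7 (sub.ALU/mulh.MUL) pair
  cy6 -> i8/i9 (sll.ALU/or.ALU) pair
  cy7 -> i10 (or.ALU) tail

PAIRS = 3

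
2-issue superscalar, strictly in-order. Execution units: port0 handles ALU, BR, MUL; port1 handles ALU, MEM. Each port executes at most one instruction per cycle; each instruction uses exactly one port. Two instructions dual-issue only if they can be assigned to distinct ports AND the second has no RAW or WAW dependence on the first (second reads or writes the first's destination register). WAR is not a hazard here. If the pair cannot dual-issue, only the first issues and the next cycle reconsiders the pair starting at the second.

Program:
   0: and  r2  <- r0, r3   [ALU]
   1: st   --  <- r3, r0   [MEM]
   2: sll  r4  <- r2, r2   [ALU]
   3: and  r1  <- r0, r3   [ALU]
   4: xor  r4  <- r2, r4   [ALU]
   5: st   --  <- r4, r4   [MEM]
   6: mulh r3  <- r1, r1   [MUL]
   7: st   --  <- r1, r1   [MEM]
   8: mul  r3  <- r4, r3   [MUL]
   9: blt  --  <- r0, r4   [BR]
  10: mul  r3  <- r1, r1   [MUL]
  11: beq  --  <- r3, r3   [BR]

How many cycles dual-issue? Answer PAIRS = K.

c0: i0/i1 and.ALU+st.MEM  2-wide
c1: i2/i3 sll.ALU+and.ALU  2-wide
c2: i4 xor.ALU  RAW r4
c3: i5/i6 st.MEM+mulh.MUL  2-wide
c4: i7/i8 st.MEM+mul.MUL  2-wide
c5: i9 blt.BR  no-port BR/MUL
c6: i10 mul.MUL  no-port MUL/BR
c7: i11 beq.BR  tail

PAIRS = 4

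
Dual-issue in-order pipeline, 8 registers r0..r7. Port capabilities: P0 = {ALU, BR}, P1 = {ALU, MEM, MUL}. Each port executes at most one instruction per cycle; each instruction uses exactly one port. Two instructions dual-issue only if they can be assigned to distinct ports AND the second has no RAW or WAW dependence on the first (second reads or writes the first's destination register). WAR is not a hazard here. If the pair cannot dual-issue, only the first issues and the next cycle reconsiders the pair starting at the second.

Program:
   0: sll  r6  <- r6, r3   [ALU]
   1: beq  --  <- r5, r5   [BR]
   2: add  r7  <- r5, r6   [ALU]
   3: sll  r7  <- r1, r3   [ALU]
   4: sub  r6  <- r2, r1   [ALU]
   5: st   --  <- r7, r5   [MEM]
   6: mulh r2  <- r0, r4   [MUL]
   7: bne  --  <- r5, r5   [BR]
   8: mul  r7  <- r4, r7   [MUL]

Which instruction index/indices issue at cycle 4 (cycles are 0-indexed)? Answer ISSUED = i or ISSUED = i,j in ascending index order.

t=0 i0+i1:sll.ALU/beq.BR ; dual
t=1 i2:add.ALU ; WAW r7
t=2 i3+i4:sll.ALU/sub.ALU ; dual
t=3 i5:st.MEM ; no-port MEM/MUL
t=4 i6+i7:mulh.MUL/bne.BR ; dual
t=5 i8:mul.MUL ; tail

ISSUED = 6,7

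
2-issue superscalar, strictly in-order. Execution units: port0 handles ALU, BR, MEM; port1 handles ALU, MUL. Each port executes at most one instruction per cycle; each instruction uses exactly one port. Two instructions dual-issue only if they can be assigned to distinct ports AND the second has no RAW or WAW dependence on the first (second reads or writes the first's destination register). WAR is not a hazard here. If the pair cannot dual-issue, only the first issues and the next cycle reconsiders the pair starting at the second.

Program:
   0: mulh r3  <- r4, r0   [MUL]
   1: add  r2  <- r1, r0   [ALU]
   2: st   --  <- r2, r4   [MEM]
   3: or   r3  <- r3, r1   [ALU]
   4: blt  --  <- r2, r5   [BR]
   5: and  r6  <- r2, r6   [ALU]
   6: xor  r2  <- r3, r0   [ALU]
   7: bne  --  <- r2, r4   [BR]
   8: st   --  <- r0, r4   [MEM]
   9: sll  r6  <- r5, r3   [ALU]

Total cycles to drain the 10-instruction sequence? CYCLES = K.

#0 head=0: mulh.MUL;add.ALU i0+i1 2-wide
#1 head=2: st.MEM;or.ALU i2+i3 2-wide
#2 head=4: blt.BR;and.ALU i4+i5 2-wide
#3 head=6: xor.ALU i6 RAW r2
#4 head=7: bne.BR i7 no-port BR/MEM
#5 head=8: st.MEM;sll.ALU i8+i9 2-wide

CYCLES = 6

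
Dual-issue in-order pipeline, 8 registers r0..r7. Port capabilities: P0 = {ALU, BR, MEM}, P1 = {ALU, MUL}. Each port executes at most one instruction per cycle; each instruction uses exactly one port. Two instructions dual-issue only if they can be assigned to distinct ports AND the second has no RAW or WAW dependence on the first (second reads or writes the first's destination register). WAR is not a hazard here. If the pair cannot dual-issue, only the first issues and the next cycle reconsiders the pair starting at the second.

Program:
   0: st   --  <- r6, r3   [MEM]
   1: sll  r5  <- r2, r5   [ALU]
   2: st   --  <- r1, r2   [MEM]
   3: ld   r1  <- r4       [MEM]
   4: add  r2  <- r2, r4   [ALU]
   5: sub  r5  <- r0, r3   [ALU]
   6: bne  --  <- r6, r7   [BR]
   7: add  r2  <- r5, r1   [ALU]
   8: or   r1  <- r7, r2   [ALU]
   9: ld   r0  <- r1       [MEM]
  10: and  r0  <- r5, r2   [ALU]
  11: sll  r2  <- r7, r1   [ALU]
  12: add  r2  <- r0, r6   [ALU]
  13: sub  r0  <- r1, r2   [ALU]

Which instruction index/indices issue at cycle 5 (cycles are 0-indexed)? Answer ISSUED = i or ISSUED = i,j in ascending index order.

ISSUED = 8

t=0 i0,i1:st.MEM;sll.ALU ; 2-wide
t=1 i2:st.MEM ; no-port MEM/MEM
t=2 i3,i4:ld.MEM;add.ALU ; 2-wide
t=3 i5,i6:sub.ALU;bne.BR ; 2-wide
t=4 i7:add.ALU ; RAW r2
t=5 i8:or.ALU ; RAW r1
t=6 i9:ld.MEM ; WAW r0
t=7 i10,i11:and.ALU;sll.ALU ; 2-wide
t=8 i12:add.ALU ; RAW r2
t=9 i13:sub.ALU ; tail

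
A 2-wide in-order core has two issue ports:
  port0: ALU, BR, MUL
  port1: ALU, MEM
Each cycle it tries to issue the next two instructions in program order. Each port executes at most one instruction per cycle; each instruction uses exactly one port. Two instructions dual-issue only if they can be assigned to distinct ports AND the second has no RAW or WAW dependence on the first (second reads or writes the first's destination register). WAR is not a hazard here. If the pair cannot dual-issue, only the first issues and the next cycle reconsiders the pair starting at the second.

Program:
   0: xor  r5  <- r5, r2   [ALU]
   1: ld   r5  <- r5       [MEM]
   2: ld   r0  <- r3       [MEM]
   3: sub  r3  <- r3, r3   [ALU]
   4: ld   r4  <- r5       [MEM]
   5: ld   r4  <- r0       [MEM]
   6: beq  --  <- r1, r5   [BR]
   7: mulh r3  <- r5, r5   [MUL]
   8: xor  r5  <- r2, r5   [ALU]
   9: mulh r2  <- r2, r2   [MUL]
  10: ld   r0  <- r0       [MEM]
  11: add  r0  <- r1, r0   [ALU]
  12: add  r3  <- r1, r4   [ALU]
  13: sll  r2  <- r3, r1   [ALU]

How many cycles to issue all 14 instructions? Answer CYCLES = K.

c0: i0 xor  RAW+WAW r5
c1: i1 ld  no-port MEM/MEM
c2: i2/i3 ld sub  dual
c3: i4 ld  no-port MEM/MEM
c4: i5/i6 ld beq  dual
c5: i7/i8 mulh xor  dual
c6: i9/i10 mulh ld  dual
c7: i11/i12 add add  dual
c8: i13 sll  tail

CYCLES = 9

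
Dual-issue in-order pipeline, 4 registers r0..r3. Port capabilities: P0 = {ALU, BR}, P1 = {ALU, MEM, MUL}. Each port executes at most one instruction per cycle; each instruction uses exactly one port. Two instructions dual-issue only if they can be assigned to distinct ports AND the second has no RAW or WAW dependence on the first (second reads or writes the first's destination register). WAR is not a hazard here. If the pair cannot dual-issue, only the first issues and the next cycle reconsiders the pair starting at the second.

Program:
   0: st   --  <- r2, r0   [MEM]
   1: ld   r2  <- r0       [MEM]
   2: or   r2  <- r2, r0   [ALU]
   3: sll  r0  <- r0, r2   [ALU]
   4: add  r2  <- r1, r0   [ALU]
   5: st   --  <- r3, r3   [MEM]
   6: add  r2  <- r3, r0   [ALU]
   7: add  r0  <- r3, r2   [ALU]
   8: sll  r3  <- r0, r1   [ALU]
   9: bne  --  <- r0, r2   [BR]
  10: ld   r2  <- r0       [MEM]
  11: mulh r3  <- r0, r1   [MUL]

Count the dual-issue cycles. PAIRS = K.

t=0 i0:st ; no-port MEM/MEM
t=1 i1:ld ; RAW+WAW r2
t=2 i2:or ; RAW r2
t=3 i3:sll ; RAW r0
t=4 i4+i5:add/st ; dual
t=5 i6:add ; RAW r2
t=6 i7:add ; RAW r0
t=7 i8+i9:sll/bne ; dual
t=8 i10:ld ; no-port MEM/MUL
t=9 i11:mulh ; tail

PAIRS = 2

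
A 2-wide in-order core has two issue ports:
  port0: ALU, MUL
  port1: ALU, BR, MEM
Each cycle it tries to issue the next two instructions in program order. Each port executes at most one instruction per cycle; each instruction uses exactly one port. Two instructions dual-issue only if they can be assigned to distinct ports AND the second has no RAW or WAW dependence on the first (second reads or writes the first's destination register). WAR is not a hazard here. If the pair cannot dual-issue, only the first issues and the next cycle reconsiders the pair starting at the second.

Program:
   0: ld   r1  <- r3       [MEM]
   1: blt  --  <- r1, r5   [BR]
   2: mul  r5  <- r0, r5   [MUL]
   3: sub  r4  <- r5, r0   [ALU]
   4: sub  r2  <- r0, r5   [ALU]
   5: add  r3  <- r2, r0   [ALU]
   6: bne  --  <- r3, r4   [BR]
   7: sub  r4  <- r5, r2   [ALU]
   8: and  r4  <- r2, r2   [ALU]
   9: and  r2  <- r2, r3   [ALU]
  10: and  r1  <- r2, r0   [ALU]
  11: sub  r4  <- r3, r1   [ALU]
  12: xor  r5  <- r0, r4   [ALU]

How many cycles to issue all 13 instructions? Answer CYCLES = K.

CYCLES = 9

#0 head=0: ld i0 no-port MEM/BR
#1 head=1: blt/mul i1/i2 pair
#2 head=3: sub/sub i3/i4 pair
#3 head=5: add i5 RAW r3
#4 head=6: bne/sub i6/i7 pair
#5 head=8: and/and i8/i9 pair
#6 head=10: and i10 RAW r1
#7 head=11: sub i11 RAW r4
#8 head=12: xor i12 tail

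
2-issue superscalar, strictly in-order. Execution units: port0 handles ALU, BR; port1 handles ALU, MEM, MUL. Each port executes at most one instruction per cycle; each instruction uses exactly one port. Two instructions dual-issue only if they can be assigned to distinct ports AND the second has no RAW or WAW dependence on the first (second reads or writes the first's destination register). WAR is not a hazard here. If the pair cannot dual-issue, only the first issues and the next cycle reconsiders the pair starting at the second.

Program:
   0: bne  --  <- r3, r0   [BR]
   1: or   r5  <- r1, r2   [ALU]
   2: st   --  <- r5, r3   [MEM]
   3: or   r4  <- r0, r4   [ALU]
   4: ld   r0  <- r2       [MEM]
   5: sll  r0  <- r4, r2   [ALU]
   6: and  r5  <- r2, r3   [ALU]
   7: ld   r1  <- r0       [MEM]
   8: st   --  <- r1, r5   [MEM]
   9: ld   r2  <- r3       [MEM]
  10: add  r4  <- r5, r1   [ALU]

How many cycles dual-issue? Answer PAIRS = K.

t=0 i0/i1:bne.BR/or.ALU ; 2-wide
t=1 i2/i3:st.MEM/or.ALU ; 2-wide
t=2 i4:ld.MEM ; WAW r0
t=3 i5/i6:sll.ALU/and.ALU ; 2-wide
t=4 i7:ld.MEM ; no-port MEM/MEM
t=5 i8:st.MEM ; no-port MEM/MEM
t=6 i9/i10:ld.MEM/add.ALU ; 2-wide

PAIRS = 4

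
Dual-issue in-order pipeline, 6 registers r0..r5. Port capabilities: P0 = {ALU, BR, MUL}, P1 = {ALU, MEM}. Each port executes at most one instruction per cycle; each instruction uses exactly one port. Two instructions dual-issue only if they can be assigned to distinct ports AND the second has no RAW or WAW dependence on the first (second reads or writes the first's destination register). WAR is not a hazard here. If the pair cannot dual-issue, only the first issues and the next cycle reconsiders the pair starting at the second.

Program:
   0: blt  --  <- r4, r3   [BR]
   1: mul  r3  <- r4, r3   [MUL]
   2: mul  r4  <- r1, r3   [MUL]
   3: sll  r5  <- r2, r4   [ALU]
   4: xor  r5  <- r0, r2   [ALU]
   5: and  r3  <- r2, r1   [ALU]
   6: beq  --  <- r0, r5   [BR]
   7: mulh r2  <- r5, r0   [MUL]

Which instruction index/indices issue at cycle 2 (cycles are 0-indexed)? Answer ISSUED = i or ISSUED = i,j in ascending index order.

0. blt.BR @i0  | no-port BR/MUL
1. mul.MUL @i1  | no-port MUL/MUL
2. mul.MUL @i2  | RAW r4
3. sll.ALU @i3  | WAW r5
4. xor.ALU/and.ALU @i4,i5  | dual
5. beq.BR @i6  | no-port BR/MUL
6. mulh.MUL @i7  | tail

ISSUED = 2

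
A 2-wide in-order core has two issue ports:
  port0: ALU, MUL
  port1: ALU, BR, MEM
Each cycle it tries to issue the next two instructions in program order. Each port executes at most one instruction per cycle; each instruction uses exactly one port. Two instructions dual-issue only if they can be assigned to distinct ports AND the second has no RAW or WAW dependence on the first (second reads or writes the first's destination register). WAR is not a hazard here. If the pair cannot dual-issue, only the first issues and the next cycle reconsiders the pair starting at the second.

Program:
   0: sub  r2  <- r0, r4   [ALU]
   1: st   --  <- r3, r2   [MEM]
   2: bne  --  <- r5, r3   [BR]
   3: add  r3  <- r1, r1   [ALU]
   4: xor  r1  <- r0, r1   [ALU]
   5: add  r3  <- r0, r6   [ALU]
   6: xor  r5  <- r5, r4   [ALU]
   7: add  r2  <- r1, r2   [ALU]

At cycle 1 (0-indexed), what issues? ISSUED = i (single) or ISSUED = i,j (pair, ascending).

ISSUED = 1

c0: i0 sub  RAW r2
c1: i1 st  no-port MEM/BR
c2: i2,i3 bne add  pair
c3: i4,i5 xor add  pair
c4: i6,i7 xor add  pair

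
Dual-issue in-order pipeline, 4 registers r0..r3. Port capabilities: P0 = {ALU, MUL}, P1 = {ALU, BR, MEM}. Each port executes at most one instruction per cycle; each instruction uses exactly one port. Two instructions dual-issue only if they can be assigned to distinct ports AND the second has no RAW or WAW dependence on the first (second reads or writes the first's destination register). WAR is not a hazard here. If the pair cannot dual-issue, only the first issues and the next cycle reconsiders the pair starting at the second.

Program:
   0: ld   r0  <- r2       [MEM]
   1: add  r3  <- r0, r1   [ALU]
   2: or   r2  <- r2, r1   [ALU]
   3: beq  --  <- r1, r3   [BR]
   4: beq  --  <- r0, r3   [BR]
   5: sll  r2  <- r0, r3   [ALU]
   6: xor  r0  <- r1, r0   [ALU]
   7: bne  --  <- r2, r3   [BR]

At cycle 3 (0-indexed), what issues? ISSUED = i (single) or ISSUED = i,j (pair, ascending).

ISSUED = 4,5

  cy0 -> i0 (ld) RAW r0
  cy1 -> i1+i2 (add or) dual
  cy2 -> i3 (beq) no-port BR/BR
  cy3 -> i4+i5 (beq sll) dual
  cy4 -> i6+i7 (xor bne) dual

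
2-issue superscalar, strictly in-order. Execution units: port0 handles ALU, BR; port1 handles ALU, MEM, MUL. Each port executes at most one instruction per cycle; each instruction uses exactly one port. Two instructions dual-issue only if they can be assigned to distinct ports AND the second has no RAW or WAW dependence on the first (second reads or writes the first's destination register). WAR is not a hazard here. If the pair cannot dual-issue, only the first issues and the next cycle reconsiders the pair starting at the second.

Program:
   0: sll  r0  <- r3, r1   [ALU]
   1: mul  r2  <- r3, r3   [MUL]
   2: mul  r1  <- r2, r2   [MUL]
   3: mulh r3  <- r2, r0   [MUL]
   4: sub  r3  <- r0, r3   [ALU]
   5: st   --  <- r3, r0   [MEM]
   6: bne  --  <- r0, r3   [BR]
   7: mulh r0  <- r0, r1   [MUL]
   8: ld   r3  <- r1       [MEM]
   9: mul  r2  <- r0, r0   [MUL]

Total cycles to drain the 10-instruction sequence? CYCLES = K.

#0 head=0: sll mul i0,i1 dual
#1 head=2: mul i2 no-port MUL/MUL
#2 head=3: mulh i3 RAW+WAW r3
#3 head=4: sub i4 RAW r3
#4 head=5: st bne i5,i6 dual
#5 head=7: mulh i7 no-port MUL/MEM
#6 head=8: ld i8 no-port MEM/MUL
#7 head=9: mul i9 tail

CYCLES = 8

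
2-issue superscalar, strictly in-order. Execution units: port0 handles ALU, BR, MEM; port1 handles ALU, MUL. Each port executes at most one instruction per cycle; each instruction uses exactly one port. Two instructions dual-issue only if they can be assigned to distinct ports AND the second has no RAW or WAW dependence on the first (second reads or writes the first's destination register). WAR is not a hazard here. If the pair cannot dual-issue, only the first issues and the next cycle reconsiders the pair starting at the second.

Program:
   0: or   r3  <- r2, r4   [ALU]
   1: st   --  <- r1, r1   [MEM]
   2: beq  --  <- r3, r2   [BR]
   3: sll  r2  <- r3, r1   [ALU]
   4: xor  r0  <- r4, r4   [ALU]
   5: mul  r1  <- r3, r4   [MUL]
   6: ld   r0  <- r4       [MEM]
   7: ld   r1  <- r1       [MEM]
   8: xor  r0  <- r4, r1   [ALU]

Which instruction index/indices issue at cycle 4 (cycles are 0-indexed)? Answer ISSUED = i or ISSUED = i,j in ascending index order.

[0] i0+i1  or.ALU+st.MEM  -- pair
[1] i2+i3  beq.BR+sll.ALU  -- pair
[2] i4+i5  xor.ALU+mul.MUL  -- pair
[3] i6  ld.MEM  -- no-port MEM/MEM
[4] i7  ld.MEM  -- RAW r1
[5] i8  xor.ALU  -- tail

ISSUED = 7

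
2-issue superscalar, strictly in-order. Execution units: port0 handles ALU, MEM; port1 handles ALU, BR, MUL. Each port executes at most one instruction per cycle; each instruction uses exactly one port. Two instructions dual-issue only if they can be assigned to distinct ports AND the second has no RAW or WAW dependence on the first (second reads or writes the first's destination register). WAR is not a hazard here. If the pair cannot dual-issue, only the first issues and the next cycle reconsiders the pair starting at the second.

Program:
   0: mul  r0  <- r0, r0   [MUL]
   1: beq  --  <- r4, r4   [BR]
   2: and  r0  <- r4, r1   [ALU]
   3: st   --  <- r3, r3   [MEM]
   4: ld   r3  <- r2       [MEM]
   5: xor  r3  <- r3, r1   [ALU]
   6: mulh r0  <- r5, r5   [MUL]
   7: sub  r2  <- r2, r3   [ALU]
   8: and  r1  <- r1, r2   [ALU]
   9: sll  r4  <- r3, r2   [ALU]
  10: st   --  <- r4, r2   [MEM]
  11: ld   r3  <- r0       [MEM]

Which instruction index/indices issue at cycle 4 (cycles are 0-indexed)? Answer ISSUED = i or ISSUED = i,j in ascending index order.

t=0 i0:mul.MUL ; no-port MUL/BR
t=1 i1/i2:beq.BR;and.ALU ; 2-wide
t=2 i3:st.MEM ; no-port MEM/MEM
t=3 i4:ld.MEM ; RAW+WAW r3
t=4 i5/i6:xor.ALU;mulh.MUL ; 2-wide
t=5 i7:sub.ALU ; RAW r2
t=6 i8/i9:and.ALU;sll.ALU ; 2-wide
t=7 i10:st.MEM ; no-port MEM/MEM
t=8 i11:ld.MEM ; tail

ISSUED = 5,6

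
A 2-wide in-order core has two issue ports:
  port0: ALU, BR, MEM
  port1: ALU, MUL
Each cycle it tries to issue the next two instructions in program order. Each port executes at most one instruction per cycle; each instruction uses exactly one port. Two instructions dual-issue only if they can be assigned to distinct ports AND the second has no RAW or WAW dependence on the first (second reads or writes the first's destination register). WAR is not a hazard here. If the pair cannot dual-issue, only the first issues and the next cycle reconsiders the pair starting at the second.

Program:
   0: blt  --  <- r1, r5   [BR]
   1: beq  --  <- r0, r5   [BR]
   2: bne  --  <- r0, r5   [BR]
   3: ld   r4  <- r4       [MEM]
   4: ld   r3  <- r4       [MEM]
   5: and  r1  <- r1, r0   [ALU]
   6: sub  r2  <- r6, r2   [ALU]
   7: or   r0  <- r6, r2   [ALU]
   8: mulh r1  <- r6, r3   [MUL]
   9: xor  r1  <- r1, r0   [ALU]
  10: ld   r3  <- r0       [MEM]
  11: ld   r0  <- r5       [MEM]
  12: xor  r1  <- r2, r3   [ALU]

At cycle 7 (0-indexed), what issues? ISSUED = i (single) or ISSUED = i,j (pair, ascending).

0. blt.BR @i0  | no-port BR/BR
1. beq.BR @i1  | no-port BR/BR
2. bne.BR @i2  | no-port BR/MEM
3. ld.MEM @i3  | no-port MEM/MEM
4. ld.MEM and.ALU @i4+i5  | dual
5. sub.ALU @i6  | RAW r2
6. or.ALU mulh.MUL @i7+i8  | dual
7. xor.ALU ld.MEM @i9+i10  | dual
8. ld.MEM xor.ALU @i11+i12  | dual

ISSUED = 9,10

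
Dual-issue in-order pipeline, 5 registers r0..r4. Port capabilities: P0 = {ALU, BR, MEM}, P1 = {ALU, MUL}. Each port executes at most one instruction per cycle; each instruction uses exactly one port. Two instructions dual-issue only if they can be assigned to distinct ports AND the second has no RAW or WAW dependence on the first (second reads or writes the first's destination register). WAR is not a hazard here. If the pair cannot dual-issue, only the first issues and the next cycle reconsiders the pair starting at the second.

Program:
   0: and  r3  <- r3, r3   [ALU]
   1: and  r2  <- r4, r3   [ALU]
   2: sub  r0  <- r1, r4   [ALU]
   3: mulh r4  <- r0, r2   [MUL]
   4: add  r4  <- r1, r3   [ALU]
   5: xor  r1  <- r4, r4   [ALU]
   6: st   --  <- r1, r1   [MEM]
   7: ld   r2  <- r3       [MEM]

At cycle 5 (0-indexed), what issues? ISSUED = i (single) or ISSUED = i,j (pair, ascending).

ISSUED = 6

t=0 i0:and ; RAW r3
t=1 i1,i2:and sub ; dual
t=2 i3:mulh ; WAW r4
t=3 i4:add ; RAW r4
t=4 i5:xor ; RAW r1
t=5 i6:st ; no-port MEM/MEM
t=6 i7:ld ; tail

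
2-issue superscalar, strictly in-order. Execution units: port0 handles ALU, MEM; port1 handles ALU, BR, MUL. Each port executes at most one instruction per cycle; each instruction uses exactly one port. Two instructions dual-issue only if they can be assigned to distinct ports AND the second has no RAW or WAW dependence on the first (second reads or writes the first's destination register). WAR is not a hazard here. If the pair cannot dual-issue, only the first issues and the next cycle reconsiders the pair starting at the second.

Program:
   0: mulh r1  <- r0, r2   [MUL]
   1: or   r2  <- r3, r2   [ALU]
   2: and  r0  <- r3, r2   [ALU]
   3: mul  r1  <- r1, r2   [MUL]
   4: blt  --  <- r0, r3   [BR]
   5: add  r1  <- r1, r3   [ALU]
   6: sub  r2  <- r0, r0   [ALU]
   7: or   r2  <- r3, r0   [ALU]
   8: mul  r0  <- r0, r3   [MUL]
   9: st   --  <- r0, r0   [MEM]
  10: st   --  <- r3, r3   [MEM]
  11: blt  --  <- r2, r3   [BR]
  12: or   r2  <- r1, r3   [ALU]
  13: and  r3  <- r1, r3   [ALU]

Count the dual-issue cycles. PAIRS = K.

PAIRS = 6

#0 head=0: mulh.MUL/or.ALU i0/i1 dual
#1 head=2: and.ALU/mul.MUL i2/i3 dual
#2 head=4: blt.BR/add.ALU i4/i5 dual
#3 head=6: sub.ALU i6 WAW r2
#4 head=7: or.ALU/mul.MUL i7/i8 dual
#5 head=9: st.MEM i9 no-port MEM/MEM
#6 head=10: st.MEM/blt.BR i10/i11 dual
#7 head=12: or.ALU/and.ALU i12/i13 dual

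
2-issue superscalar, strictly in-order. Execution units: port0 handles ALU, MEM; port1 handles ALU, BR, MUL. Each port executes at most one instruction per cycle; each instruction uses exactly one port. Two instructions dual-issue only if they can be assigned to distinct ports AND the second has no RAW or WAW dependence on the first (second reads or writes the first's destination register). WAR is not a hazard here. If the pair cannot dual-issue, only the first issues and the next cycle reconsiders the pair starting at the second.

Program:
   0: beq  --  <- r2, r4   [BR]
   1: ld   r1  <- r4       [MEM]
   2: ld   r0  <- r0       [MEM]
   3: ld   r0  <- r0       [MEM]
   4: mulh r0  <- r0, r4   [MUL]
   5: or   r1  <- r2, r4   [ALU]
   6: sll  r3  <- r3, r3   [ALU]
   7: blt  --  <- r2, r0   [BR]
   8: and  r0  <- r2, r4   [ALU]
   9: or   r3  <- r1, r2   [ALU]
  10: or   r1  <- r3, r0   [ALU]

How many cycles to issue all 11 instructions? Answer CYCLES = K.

[0] i0,i1  beq.BR+ld.MEM  -- pair
[1] i2  ld.MEM  -- no-port MEM/MEM
[2] i3  ld.MEM  -- RAW+WAW r0
[3] i4,i5  mulh.MUL+or.ALU  -- pair
[4] i6,i7  sll.ALU+blt.BR  -- pair
[5] i8,i9  and.ALU+or.ALU  -- pair
[6] i10  or.ALU  -- tail

CYCLES = 7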